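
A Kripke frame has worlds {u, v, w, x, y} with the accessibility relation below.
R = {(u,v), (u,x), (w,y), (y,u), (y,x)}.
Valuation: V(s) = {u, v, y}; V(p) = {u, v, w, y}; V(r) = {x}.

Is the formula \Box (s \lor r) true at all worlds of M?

Let φ = \Box (s \lor r). Evaluate φ at each world:
  u (successors {v, x}): φ is true.
  v (successors ∅): φ is true.
  w (successors {y}): φ is true.
  x (successors ∅): φ is true.
  y (successors {u, x}): φ is true.
For instance, at u:
  At u: \Box (s \lor r) requires s \lor r at every successor {v, x}.
    At v: s \lor r is true.
    At x: s \lor r is true.
  So \Box (s \lor r) is true at u.

Yes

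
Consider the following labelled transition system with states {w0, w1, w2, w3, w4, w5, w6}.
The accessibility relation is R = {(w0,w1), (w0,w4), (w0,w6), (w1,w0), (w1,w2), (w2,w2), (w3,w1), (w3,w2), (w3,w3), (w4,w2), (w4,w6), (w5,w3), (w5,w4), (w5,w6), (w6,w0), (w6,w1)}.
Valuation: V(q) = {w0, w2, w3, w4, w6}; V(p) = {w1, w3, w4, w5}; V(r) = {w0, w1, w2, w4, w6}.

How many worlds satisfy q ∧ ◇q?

5

Recall that ◇ψ holds at a world iff ψ holds at some accessible world.
Let φ = q ∧ ◇q. Evaluate φ at each world:
  w0 (successors {w1, w4, w6}): φ is true.
  w1 (successors {w0, w2}): φ is false.
  w2 (successors {w2}): φ is true.
  w3 (successors {w1, w2, w3}): φ is true.
  w4 (successors {w2, w6}): φ is true.
  w5 (successors {w3, w4, w6}): φ is false.
  w6 (successors {w0, w1}): φ is true.
For instance, at w0:
  At w0: q is true, ◇q is true, so q ∧ ◇q is true.
    At w0: ◇q requires q at some successor in {w1, w4, w6}.
      q holds at w4, so ◇q is true at w0.
Satisfying worlds: {w0, w2, w3, w4, w6}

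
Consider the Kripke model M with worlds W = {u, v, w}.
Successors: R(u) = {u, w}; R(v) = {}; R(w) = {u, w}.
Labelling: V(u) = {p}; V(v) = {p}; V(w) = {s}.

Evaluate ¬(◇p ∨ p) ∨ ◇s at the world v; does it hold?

At v: ¬(◇p ∨ p) is false, ◇s is false, so ¬(◇p ∨ p) ∨ ◇s is false.
  At v: ◇p ∨ p is true, so ¬(◇p ∨ p) is false.
    At v: ◇p is false, p is true, so ◇p ∨ p is true.
      At v: no accessible worlds, so ◇p is false.
  At v: no accessible worlds, so ◇s is false.

No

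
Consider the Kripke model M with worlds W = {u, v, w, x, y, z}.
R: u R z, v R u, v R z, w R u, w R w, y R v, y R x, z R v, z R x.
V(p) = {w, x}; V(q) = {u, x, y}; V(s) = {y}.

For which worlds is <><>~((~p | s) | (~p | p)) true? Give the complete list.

Recall that <>ψ holds at a world iff ψ holds at some accessible world.
Let φ = <><>~((~p | s) | (~p | p)). Evaluate φ at each world:
  u (successors {z}): φ is false.
  v (successors {u, z}): φ is false.
  w (successors {u, w}): φ is false.
  x (successors ∅): φ is false.
  y (successors {v, x}): φ is false.
  z (successors {v, x}): φ is false.
For instance, at u:
  At u: <><>~((~p | s) | (~p | p)) requires <>~((~p | s) | (~p | p)) at some successor in {z}.
    At z: <>~((~p | s) | (~p | p)) is false.
  So <><>~((~p | s) | (~p | p)) is false at u.
Satisfying worlds: none.

none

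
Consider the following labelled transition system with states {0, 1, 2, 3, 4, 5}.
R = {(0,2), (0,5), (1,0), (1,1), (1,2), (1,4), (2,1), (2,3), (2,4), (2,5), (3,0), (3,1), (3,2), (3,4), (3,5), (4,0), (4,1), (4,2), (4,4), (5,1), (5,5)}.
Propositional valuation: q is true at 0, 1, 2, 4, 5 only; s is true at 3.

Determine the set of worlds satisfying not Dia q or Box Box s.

Let φ = not Dia q or Box Box s. Evaluate φ at each world:
  0 (successors {2, 5}): φ is false.
  1 (successors {0, 1, 2, 4}): φ is false.
  2 (successors {1, 3, 4, 5}): φ is false.
  3 (successors {0, 1, 2, 4, 5}): φ is false.
  4 (successors {0, 1, 2, 4}): φ is false.
  5 (successors {1, 5}): φ is false.
For instance, at 2:
  At 2: not Dia q is false, Box Box s is false, so not Dia q or Box Box s is false.
    At 2: Dia q is true, so not Dia q is false.
      At 2: Dia q requires q at some successor in {1, 3, 4, 5}.
        q holds at 1, so Dia q is true at 2.
    At 2: Box Box s requires Box s at every successor {1, 3, 4, 5}.
      Box s fails at 1, so Box Box s is false at 2.
Satisfying worlds: none.

none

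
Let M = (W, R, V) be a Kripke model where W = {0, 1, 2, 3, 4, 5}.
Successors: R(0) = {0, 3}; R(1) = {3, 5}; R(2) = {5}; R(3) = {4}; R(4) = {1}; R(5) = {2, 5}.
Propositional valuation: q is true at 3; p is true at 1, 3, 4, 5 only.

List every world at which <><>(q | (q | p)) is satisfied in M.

0, 1, 2, 3, 4, 5

Recall that <>ψ holds at a world iff ψ holds at some accessible world.
Let φ = <><>(q | (q | p)). Evaluate φ at each world:
  0 (successors {0, 3}): φ is true.
  1 (successors {3, 5}): φ is true.
  2 (successors {5}): φ is true.
  3 (successors {4}): φ is true.
  4 (successors {1}): φ is true.
  5 (successors {2, 5}): φ is true.
For instance, at 5:
  At 5: <><>(q | (q | p)) requires <>(q | (q | p)) at some successor in {2, 5}.
    <>(q | (q | p)) holds at 2, so <><>(q | (q | p)) is true at 5.
      At 2: <>(q | (q | p)) requires q | (q | p) at some successor in {5}.
        q | (q | p) holds at 5, so <>(q | (q | p)) is true at 2.
Satisfying worlds: {0, 1, 2, 3, 4, 5}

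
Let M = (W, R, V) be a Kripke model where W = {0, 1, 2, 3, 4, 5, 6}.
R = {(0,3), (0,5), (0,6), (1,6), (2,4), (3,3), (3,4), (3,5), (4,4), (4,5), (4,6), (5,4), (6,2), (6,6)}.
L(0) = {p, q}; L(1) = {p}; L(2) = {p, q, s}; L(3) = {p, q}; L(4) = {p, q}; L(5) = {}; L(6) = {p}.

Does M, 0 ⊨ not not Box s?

At 0: not Box s is true, so not not Box s is false.
  At 0: Box s is false, so not Box s is true.
    At 0: Box s requires s at every successor {3, 5, 6}.
      s fails at 3, so Box s is false at 0.

No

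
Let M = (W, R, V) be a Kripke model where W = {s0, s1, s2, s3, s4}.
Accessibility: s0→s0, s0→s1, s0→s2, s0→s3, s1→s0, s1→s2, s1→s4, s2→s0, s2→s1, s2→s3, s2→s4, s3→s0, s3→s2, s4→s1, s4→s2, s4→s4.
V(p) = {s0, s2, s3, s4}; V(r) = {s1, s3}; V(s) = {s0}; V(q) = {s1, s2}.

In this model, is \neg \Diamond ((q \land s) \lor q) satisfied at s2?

No

At s2: \Diamond ((q \land s) \lor q) is true, so \neg \Diamond ((q \land s) \lor q) is false.
  At s2: \Diamond ((q \land s) \lor q) requires (q \land s) \lor q at some successor in {s0, s1, s3, s4}.
    (q \land s) \lor q holds at s1, so \Diamond ((q \land s) \lor q) is true at s2.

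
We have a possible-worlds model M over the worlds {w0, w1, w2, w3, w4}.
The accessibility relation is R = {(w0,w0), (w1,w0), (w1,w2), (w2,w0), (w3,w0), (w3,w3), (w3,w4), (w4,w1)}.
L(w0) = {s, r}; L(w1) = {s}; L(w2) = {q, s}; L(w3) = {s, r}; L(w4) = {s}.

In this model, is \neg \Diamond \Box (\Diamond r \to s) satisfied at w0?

At w0: \Diamond \Box (\Diamond r \to s) is true, so \neg \Diamond \Box (\Diamond r \to s) is false.
  At w0: \Diamond \Box (\Diamond r \to s) requires \Box (\Diamond r \to s) at some successor in {w0}.
    \Box (\Diamond r \to s) holds at w0, so \Diamond \Box (\Diamond r \to s) is true at w0.
      At w0: \Box (\Diamond r \to s) requires \Diamond r \to s at every successor {w0}.
        At w0: \Diamond r \to s is true.
      So \Box (\Diamond r \to s) is true at w0.

No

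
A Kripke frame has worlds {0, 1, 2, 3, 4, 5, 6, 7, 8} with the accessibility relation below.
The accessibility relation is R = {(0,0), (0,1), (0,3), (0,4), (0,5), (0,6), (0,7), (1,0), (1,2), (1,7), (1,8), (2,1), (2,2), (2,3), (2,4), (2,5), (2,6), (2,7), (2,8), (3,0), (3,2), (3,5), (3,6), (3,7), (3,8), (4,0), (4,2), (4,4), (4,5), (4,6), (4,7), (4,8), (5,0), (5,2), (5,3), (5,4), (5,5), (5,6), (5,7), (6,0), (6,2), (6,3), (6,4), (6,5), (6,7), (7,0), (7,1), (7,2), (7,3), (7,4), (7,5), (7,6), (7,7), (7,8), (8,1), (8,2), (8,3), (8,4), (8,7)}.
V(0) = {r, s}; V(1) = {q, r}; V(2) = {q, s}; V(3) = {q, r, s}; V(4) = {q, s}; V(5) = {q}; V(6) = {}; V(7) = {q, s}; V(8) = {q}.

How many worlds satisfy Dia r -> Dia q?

Recall that Dia ψ holds at a world iff ψ holds at some accessible world.
Let φ = Dia r -> Dia q. Evaluate φ at each world:
  0 (successors {0, 1, 3, 4, 5, 6, 7}): φ is true.
  1 (successors {0, 2, 7, 8}): φ is true.
  2 (successors {1, 2, 3, 4, 5, 6, 7, 8}): φ is true.
  3 (successors {0, 2, 5, 6, 7, 8}): φ is true.
  4 (successors {0, 2, 4, 5, 6, 7, 8}): φ is true.
  5 (successors {0, 2, 3, 4, 5, 6, 7}): φ is true.
  6 (successors {0, 2, 3, 4, 5, 7}): φ is true.
  7 (successors {0, 1, 2, 3, 4, 5, 6, 7, 8}): φ is true.
  8 (successors {1, 2, 3, 4, 7}): φ is true.
For instance, at 2:
  At 2: Dia r is true, Dia q is true, so Dia r -> Dia q is true.
    At 2: Dia r requires r at some successor in {1, 2, 3, 4, 5, 6, 7, 8}.
      r holds at 1, so Dia r is true at 2.
    At 2: Dia q requires q at some successor in {1, 2, 3, 4, 5, 6, 7, 8}.
      q holds at 1, so Dia q is true at 2.
Satisfying worlds: {0, 1, 2, 3, 4, 5, 6, 7, 8}

9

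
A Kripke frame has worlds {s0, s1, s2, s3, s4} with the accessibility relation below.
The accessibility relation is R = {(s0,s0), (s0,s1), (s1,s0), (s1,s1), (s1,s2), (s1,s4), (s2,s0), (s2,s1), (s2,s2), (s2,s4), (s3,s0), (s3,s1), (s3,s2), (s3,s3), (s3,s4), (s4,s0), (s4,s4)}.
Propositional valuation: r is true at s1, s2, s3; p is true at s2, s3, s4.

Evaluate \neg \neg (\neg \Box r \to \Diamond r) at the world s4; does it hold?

Recall that \Box ψ holds at a world iff ψ holds at every accessible world, and \Diamond ψ holds iff ψ holds at some accessible world.
At s4: \neg (\neg \Box r \to \Diamond r) is true, so \neg \neg (\neg \Box r \to \Diamond r) is false.
  At s4: \neg \Box r \to \Diamond r is false, so \neg (\neg \Box r \to \Diamond r) is true.
    At s4: \neg \Box r is true, \Diamond r is false, so \neg \Box r \to \Diamond r is false.
      At s4: \Box r is false, so \neg \Box r is true.
      At s4: \Diamond r requires r at some successor in {s0, s4}.
        At s0: r is false.
        At s4: r is false.
      So \Diamond r is false at s4.

No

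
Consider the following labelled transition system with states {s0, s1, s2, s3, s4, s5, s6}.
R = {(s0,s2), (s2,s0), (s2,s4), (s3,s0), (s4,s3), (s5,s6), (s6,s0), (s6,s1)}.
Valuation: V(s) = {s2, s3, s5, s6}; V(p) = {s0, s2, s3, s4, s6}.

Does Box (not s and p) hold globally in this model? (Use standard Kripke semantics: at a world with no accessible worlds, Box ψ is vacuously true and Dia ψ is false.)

Let φ = Box (not s and p). Evaluate φ at each world:
  s0 (successors {s2}): φ is false.
  s1 (successors ∅): φ is true.
  s2 (successors {s0, s4}): φ is true.
  s3 (successors {s0}): φ is true.
  s4 (successors {s3}): φ is false.
  s5 (successors {s6}): φ is false.
  s6 (successors {s0, s1}): φ is false.
Detail at s0 (counterexample):
  At s0: Box (not s and p) requires not s and p at every successor {s2}.
    not s and p fails at s2, so Box (not s and p) is false at s0.

No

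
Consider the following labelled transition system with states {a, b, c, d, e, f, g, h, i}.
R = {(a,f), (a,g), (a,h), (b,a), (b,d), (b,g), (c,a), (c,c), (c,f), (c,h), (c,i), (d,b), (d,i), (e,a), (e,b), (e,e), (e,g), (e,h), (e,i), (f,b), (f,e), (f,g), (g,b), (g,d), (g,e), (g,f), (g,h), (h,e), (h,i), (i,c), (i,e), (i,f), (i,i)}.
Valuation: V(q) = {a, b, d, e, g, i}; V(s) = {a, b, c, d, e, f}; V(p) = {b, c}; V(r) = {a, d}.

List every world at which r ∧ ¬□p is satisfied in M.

a, d

Let φ = r ∧ ¬□p. Evaluate φ at each world:
  a (successors {f, g, h}): φ is true.
  b (successors {a, d, g}): φ is false.
  c (successors {a, c, f, h, i}): φ is false.
  d (successors {b, i}): φ is true.
  e (successors {a, b, e, g, h, i}): φ is false.
  f (successors {b, e, g}): φ is false.
  g (successors {b, d, e, f, h}): φ is false.
  h (successors {e, i}): φ is false.
  i (successors {c, e, f, i}): φ is false.
For instance, at a:
  At a: r is true, ¬□p is true, so r ∧ ¬□p is true.
    At a: □p is false, so ¬□p is true.
      At a: □p requires p at every successor {f, g, h}.
        p fails at f, so □p is false at a.
Satisfying worlds: {a, d}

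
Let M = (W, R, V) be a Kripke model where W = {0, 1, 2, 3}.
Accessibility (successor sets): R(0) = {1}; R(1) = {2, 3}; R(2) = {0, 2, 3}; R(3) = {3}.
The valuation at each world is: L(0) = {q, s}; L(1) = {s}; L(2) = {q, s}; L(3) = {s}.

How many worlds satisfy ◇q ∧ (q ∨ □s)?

2

Recall that □ψ holds at a world iff ψ holds at every accessible world, and ◇ψ holds iff ψ holds at some accessible world.
Let φ = ◇q ∧ (q ∨ □s). Evaluate φ at each world:
  0 (successors {1}): φ is false.
  1 (successors {2, 3}): φ is true.
  2 (successors {0, 2, 3}): φ is true.
  3 (successors {3}): φ is false.
For instance, at 1:
  At 1: ◇q is true, q ∨ □s is true, so ◇q ∧ (q ∨ □s) is true.
    At 1: ◇q requires q at some successor in {2, 3}.
      q holds at 2, so ◇q is true at 1.
    At 1: q is false, □s is true, so q ∨ □s is true.
      At 1: □s requires s at every successor {2, 3}.
        At 2: s is true.
        At 3: s is true.
      So □s is true at 1.
Satisfying worlds: {1, 2}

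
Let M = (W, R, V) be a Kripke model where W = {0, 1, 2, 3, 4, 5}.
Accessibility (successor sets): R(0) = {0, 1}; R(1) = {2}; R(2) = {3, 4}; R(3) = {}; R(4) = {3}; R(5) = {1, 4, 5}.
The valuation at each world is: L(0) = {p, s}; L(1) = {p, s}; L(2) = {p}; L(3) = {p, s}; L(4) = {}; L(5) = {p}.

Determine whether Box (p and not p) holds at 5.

Recall that Box ψ holds at a world iff ψ holds at every accessible world, and Dia ψ holds iff ψ holds at some accessible world.
At 5: Box (p and not p) requires p and not p at every successor {1, 4, 5}.
  p and not p fails at 1, so Box (p and not p) is false at 5.

No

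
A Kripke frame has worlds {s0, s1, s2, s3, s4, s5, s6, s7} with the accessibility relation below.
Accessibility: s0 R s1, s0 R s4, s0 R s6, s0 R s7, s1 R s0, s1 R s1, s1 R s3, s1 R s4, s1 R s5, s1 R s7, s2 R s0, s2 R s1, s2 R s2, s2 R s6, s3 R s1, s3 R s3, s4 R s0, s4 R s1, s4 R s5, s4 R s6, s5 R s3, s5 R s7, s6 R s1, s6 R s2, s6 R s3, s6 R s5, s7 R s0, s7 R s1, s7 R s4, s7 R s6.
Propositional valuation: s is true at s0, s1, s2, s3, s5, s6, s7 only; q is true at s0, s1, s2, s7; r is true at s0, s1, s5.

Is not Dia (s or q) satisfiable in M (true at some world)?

No

Let φ = not Dia (s or q). Evaluate φ at each world:
  s0 (successors {s1, s4, s6, s7}): φ is false.
  s1 (successors {s0, s1, s3, s4, s5, s7}): φ is false.
  s2 (successors {s0, s1, s2, s6}): φ is false.
  s3 (successors {s1, s3}): φ is false.
  s4 (successors {s0, s1, s5, s6}): φ is false.
  s5 (successors {s3, s7}): φ is false.
  s6 (successors {s1, s2, s3, s5}): φ is false.
  s7 (successors {s0, s1, s4, s6}): φ is false.
For instance, at s3:
  At s3: Dia (s or q) is true, so not Dia (s or q) is false.
    At s3: Dia (s or q) requires s or q at some successor in {s1, s3}.
      s or q holds at s1, so Dia (s or q) is true at s3.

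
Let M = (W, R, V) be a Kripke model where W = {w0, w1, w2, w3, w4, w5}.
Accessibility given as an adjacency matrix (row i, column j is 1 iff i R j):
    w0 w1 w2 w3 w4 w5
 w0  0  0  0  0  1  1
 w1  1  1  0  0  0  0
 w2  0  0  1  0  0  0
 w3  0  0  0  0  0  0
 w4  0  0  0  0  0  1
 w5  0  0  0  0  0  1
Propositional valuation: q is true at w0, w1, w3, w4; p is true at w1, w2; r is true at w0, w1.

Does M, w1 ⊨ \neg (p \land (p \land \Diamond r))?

At w1: p \land (p \land \Diamond r) is true, so \neg (p \land (p \land \Diamond r)) is false.
  At w1: p is true, p \land \Diamond r is true, so p \land (p \land \Diamond r) is true.
    At w1: p is true, \Diamond r is true, so p \land \Diamond r is true.
      At w1: \Diamond r requires r at some successor in {w0, w1}.
        r holds at w0, so \Diamond r is true at w1.

No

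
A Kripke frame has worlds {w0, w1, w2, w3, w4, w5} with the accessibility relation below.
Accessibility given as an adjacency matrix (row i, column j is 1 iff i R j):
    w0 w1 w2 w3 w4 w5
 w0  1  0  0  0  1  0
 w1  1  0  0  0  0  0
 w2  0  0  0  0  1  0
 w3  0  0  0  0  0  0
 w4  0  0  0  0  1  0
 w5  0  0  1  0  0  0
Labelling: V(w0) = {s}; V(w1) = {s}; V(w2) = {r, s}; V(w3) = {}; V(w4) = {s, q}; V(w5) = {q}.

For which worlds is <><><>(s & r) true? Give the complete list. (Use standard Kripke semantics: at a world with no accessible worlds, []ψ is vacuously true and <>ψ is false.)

none

Let φ = <><><>(s & r). Evaluate φ at each world:
  w0 (successors {w0, w4}): φ is false.
  w1 (successors {w0}): φ is false.
  w2 (successors {w4}): φ is false.
  w3 (successors ∅): φ is false.
  w4 (successors {w4}): φ is false.
  w5 (successors {w2}): φ is false.
For instance, at w0:
  At w0: <><><>(s & r) requires <><>(s & r) at some successor in {w0, w4}.
    At w0: <><>(s & r) is false.
    At w4: <><>(s & r) is false.
  So <><><>(s & r) is false at w0.
Satisfying worlds: none.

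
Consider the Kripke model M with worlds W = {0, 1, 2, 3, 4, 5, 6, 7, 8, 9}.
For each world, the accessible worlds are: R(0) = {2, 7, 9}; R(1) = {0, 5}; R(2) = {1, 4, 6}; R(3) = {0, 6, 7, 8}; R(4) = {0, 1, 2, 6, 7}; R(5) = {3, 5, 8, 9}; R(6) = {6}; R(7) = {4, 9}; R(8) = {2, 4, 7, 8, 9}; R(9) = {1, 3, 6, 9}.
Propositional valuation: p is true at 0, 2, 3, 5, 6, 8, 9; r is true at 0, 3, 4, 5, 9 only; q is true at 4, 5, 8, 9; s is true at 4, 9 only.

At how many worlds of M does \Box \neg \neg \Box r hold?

0

Let φ = \Box \neg \neg \Box r. Evaluate φ at each world:
  0 (successors {2, 7, 9}): φ is false.
  1 (successors {0, 5}): φ is false.
  2 (successors {1, 4, 6}): φ is false.
  3 (successors {0, 6, 7, 8}): φ is false.
  4 (successors {0, 1, 2, 6, 7}): φ is false.
  5 (successors {3, 5, 8, 9}): φ is false.
  6 (successors {6}): φ is false.
  7 (successors {4, 9}): φ is false.
  8 (successors {2, 4, 7, 8, 9}): φ is false.
  9 (successors {1, 3, 6, 9}): φ is false.
For instance, at 0:
  At 0: \Box \neg \neg \Box r requires \neg \neg \Box r at every successor {2, 7, 9}.
    \neg \neg \Box r fails at 2, so \Box \neg \neg \Box r is false at 0.
      At 2: \neg \Box r is true, so \neg \neg \Box r is false.
Satisfying worlds: none.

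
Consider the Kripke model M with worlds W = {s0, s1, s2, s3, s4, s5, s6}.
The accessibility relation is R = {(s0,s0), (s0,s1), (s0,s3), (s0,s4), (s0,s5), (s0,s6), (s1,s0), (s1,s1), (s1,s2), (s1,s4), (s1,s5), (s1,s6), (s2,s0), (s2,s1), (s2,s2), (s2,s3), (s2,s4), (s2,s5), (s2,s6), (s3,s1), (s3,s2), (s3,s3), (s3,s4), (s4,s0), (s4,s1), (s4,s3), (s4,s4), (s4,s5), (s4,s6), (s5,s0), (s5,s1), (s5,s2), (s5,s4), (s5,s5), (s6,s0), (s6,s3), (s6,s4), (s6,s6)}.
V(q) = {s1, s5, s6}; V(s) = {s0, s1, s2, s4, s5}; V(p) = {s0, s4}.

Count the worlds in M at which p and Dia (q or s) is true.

Let φ = p and Dia (q or s). Evaluate φ at each world:
  s0 (successors {s0, s1, s3, s4, s5, s6}): φ is true.
  s1 (successors {s0, s1, s2, s4, s5, s6}): φ is false.
  s2 (successors {s0, s1, s2, s3, s4, s5, s6}): φ is false.
  s3 (successors {s1, s2, s3, s4}): φ is false.
  s4 (successors {s0, s1, s3, s4, s5, s6}): φ is true.
  s5 (successors {s0, s1, s2, s4, s5}): φ is false.
  s6 (successors {s0, s3, s4, s6}): φ is false.
For instance, at s6:
  At s6: p is false, Dia (q or s) is true, so p and Dia (q or s) is false.
    At s6: Dia (q or s) requires q or s at some successor in {s0, s3, s4, s6}.
      q or s holds at s0, so Dia (q or s) is true at s6.
Satisfying worlds: {s0, s4}

2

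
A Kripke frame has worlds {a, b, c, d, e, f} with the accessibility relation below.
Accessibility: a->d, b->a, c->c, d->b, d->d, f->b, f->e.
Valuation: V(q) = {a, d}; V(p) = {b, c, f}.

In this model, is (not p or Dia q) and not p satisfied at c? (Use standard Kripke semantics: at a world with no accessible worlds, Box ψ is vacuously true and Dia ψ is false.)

No

At c: not p or Dia q is false, not p is false, so (not p or Dia q) and not p is false.
  At c: not p is false, Dia q is false, so not p or Dia q is false.
    At c: Dia q requires q at some successor in {c}.
      At c: q is false.
    So Dia q is false at c.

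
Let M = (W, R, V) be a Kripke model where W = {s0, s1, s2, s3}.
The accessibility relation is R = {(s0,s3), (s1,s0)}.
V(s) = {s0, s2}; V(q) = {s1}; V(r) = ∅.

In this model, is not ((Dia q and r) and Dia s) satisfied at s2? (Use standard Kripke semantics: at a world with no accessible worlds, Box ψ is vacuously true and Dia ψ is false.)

Recall that Dia ψ holds at a world iff ψ holds at some accessible world.
At s2: (Dia q and r) and Dia s is false, so not ((Dia q and r) and Dia s) is true.
  At s2: Dia q and r is false, Dia s is false, so (Dia q and r) and Dia s is false.
    At s2: Dia q is false, r is false, so Dia q and r is false.
      At s2: no accessible worlds, so Dia q is false.
    At s2: no accessible worlds, so Dia s is false.

Yes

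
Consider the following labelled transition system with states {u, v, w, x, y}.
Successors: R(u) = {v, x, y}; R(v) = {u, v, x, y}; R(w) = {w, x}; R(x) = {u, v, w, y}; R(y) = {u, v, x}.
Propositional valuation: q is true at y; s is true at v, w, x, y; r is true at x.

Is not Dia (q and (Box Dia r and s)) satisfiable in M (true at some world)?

Yes

Recall that Box ψ holds at a world iff ψ holds at every accessible world, and Dia ψ holds iff ψ holds at some accessible world.
Let φ = not Dia (q and (Box Dia r and s)). Evaluate φ at each world:
  u (successors {v, x, y}): φ is true.
  v (successors {u, v, x, y}): φ is true.
  w (successors {w, x}): φ is true.
  x (successors {u, v, w, y}): φ is true.
  y (successors {u, v, x}): φ is true.
Detail at u (witness):
  At u: Dia (q and (Box Dia r and s)) is false, so not Dia (q and (Box Dia r and s)) is true.
    At u: Dia (q and (Box Dia r and s)) requires q and (Box Dia r and s) at some successor in {v, x, y}.
      At v: q and (Box Dia r and s) is false.
      At x: q and (Box Dia r and s) is false.
      At y: q and (Box Dia r and s) is false.
    So Dia (q and (Box Dia r and s)) is false at u.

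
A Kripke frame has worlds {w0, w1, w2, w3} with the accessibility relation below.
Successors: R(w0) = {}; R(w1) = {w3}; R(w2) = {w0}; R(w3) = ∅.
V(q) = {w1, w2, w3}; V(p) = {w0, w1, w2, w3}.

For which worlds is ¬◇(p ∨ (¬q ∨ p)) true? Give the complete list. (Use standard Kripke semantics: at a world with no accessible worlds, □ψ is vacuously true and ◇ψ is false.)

Let φ = ¬◇(p ∨ (¬q ∨ p)). Evaluate φ at each world:
  w0 (successors ∅): φ is true.
  w1 (successors {w3}): φ is false.
  w2 (successors {w0}): φ is false.
  w3 (successors ∅): φ is true.
For instance, at w2:
  At w2: ◇(p ∨ (¬q ∨ p)) is true, so ¬◇(p ∨ (¬q ∨ p)) is false.
    At w2: ◇(p ∨ (¬q ∨ p)) requires p ∨ (¬q ∨ p) at some successor in {w0}.
      p ∨ (¬q ∨ p) holds at w0, so ◇(p ∨ (¬q ∨ p)) is true at w2.
Satisfying worlds: {w0, w3}

w0, w3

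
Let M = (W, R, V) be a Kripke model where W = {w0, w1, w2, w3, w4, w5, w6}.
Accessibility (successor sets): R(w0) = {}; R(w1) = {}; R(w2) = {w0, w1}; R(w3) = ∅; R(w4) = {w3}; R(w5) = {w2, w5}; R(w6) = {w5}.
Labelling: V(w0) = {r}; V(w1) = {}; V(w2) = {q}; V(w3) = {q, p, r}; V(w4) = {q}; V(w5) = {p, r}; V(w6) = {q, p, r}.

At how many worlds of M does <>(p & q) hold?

1

Let φ = <>(p & q). Evaluate φ at each world:
  w0 (successors ∅): φ is false.
  w1 (successors ∅): φ is false.
  w2 (successors {w0, w1}): φ is false.
  w3 (successors ∅): φ is false.
  w4 (successors {w3}): φ is true.
  w5 (successors {w2, w5}): φ is false.
  w6 (successors {w5}): φ is false.
For instance, at w5:
  At w5: <>(p & q) requires p & q at some successor in {w2, w5}.
    At w2: p & q is false.
    At w5: p & q is false.
  So <>(p & q) is false at w5.
Satisfying worlds: {w4}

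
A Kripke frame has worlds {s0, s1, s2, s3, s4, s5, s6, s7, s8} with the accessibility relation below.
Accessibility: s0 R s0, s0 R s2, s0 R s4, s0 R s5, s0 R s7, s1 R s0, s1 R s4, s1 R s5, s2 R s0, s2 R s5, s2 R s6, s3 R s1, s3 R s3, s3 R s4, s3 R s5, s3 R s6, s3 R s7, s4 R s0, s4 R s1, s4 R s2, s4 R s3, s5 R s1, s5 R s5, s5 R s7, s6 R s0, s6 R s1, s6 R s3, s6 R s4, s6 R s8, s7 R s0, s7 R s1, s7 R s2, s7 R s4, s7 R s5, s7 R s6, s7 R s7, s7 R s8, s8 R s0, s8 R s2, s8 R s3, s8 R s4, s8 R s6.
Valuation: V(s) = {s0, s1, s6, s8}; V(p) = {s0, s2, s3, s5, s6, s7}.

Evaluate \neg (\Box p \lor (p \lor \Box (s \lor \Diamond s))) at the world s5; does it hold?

No

At s5: \Box p \lor (p \lor \Box (s \lor \Diamond s)) is true, so \neg (\Box p \lor (p \lor \Box (s \lor \Diamond s))) is false.
  At s5: \Box p is false, p \lor \Box (s \lor \Diamond s) is true, so \Box p \lor (p \lor \Box (s \lor \Diamond s)) is true.
    At s5: \Box p requires p at every successor {s1, s5, s7}.
      p fails at s1, so \Box p is false at s5.
    At s5: p is true, \Box (s \lor \Diamond s) is true, so p \lor \Box (s \lor \Diamond s) is true.
      At s5: \Box (s \lor \Diamond s) requires s \lor \Diamond s at every successor {s1, s5, s7}.
        At s1: s \lor \Diamond s is true.
        At s5: s \lor \Diamond s is true.
        At s7: s \lor \Diamond s is true.
      So \Box (s \lor \Diamond s) is true at s5.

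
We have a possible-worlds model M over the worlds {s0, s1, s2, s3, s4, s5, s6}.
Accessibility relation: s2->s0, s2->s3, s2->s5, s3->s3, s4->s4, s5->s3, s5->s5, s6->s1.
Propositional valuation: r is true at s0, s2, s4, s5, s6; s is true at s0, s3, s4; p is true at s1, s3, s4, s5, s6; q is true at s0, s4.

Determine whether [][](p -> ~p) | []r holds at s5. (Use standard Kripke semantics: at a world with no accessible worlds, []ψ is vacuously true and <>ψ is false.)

No

At s5: [][](p -> ~p) is false, []r is false, so [][](p -> ~p) | []r is false.
  At s5: [][](p -> ~p) requires [](p -> ~p) at every successor {s3, s5}.
    [](p -> ~p) fails at s3, so [][](p -> ~p) is false at s5.
      At s3: [](p -> ~p) requires p -> ~p at every successor {s3}.
        p -> ~p fails at s3, so [](p -> ~p) is false at s3.
  At s5: []r requires r at every successor {s3, s5}.
    r fails at s3, so []r is false at s5.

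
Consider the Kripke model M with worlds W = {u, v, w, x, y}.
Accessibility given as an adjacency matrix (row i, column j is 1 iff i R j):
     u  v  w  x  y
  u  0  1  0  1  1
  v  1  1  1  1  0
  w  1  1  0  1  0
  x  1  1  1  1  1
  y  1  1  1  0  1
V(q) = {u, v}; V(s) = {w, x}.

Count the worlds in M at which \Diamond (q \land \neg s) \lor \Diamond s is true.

Recall that \Diamond ψ holds at a world iff ψ holds at some accessible world.
Let φ = \Diamond (q \land \neg s) \lor \Diamond s. Evaluate φ at each world:
  u (successors {v, x, y}): φ is true.
  v (successors {u, v, w, x}): φ is true.
  w (successors {u, v, x}): φ is true.
  x (successors {u, v, w, x, y}): φ is true.
  y (successors {u, v, w, y}): φ is true.
For instance, at x:
  At x: \Diamond (q \land \neg s) is true, \Diamond s is true, so \Diamond (q \land \neg s) \lor \Diamond s is true.
    At x: \Diamond (q \land \neg s) requires q \land \neg s at some successor in {u, v, w, x, y}.
      q \land \neg s holds at u, so \Diamond (q \land \neg s) is true at x.
    At x: \Diamond s requires s at some successor in {u, v, w, x, y}.
      s holds at w, so \Diamond s is true at x.
Satisfying worlds: {u, v, w, x, y}

5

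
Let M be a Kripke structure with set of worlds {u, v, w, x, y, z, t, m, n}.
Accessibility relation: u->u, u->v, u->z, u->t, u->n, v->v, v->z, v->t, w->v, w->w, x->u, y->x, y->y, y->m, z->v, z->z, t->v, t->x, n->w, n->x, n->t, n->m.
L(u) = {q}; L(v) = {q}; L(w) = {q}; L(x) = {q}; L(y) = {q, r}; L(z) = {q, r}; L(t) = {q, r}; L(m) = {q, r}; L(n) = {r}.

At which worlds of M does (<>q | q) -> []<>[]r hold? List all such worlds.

Recall that []ψ holds at a world iff ψ holds at every accessible world, and <>ψ holds iff ψ holds at some accessible world.
Let φ = (<>q | q) -> []<>[]r. Evaluate φ at each world:
  u (successors {u, v, z, t, n}): φ is false.
  v (successors {v, z, t}): φ is false.
  w (successors {v, w}): φ is false.
  x (successors {u}): φ is false.
  y (successors {x, y, m}): φ is false.
  z (successors {v, z}): φ is false.
  t (successors {v, x}): φ is false.
  m (successors ∅): φ is true.
  n (successors {w, x, t, m}): φ is false.
For instance, at w:
  At w: <>q | q is true, []<>[]r is false, so (<>q | q) -> []<>[]r is false.
    At w: <>q is true, q is true, so <>q | q is true.
      At w: <>q requires q at some successor in {v, w}.
        q holds at v, so <>q is true at w.
    At w: []<>[]r requires <>[]r at every successor {v, w}.
      <>[]r fails at v, so []<>[]r is false at w.
Satisfying worlds: {m}

m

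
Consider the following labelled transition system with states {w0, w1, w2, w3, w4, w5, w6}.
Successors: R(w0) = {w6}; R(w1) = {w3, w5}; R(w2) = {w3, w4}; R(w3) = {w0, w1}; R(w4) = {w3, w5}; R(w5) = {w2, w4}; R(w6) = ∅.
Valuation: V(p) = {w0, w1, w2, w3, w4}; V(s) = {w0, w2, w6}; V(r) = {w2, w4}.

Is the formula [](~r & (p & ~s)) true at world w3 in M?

At w3: [](~r & (p & ~s)) requires ~r & (p & ~s) at every successor {w0, w1}.
  ~r & (p & ~s) fails at w0, so [](~r & (p & ~s)) is false at w3.

No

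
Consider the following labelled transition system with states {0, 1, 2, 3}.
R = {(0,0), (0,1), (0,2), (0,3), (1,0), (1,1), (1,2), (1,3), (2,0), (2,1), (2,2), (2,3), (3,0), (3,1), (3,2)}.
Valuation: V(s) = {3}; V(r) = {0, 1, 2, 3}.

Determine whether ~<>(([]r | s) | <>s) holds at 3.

At 3: <>(([]r | s) | <>s) is true, so ~<>(([]r | s) | <>s) is false.
  At 3: <>(([]r | s) | <>s) requires ([]r | s) | <>s at some successor in {0, 1, 2}.
    ([]r | s) | <>s holds at 0, so <>(([]r | s) | <>s) is true at 3.
      At 0: []r | s is true, <>s is true, so ([]r | s) | <>s is true.

No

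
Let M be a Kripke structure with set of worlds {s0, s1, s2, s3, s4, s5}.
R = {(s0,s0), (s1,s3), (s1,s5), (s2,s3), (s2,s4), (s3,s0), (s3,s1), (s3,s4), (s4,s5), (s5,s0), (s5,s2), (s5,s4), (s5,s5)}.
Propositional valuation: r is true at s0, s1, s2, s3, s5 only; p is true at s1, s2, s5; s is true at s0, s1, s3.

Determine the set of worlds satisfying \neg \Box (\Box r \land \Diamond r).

Let φ = \neg \Box (\Box r \land \Diamond r). Evaluate φ at each world:
  s0 (successors {s0}): φ is false.
  s1 (successors {s3, s5}): φ is true.
  s2 (successors {s3, s4}): φ is true.
  s3 (successors {s0, s1, s4}): φ is false.
  s4 (successors {s5}): φ is true.
  s5 (successors {s0, s2, s4, s5}): φ is true.
For instance, at s0:
  At s0: \Box (\Box r \land \Diamond r) is true, so \neg \Box (\Box r \land \Diamond r) is false.
    At s0: \Box (\Box r \land \Diamond r) requires \Box r \land \Diamond r at every successor {s0}.
      At s0: \Box r \land \Diamond r is true.
    So \Box (\Box r \land \Diamond r) is true at s0.
Satisfying worlds: {s1, s2, s4, s5}

s1, s2, s4, s5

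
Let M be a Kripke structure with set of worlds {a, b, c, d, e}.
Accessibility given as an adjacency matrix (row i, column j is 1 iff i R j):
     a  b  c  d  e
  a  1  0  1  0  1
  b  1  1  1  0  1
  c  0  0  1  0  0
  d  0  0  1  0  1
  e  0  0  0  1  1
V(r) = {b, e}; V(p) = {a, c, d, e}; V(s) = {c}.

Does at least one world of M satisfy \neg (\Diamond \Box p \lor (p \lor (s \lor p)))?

Recall that \Box ψ holds at a world iff ψ holds at every accessible world, and \Diamond ψ holds iff ψ holds at some accessible world.
Let φ = \neg (\Diamond \Box p \lor (p \lor (s \lor p))). Evaluate φ at each world:
  a (successors {a, c, e}): φ is false.
  b (successors {a, b, c, e}): φ is false.
  c (successors {c}): φ is false.
  d (successors {c, e}): φ is false.
  e (successors {d, e}): φ is false.
For instance, at a:
  At a: \Diamond \Box p \lor (p \lor (s \lor p)) is true, so \neg (\Diamond \Box p \lor (p \lor (s \lor p))) is false.
    At a: \Diamond \Box p is true, p \lor (s \lor p) is true, so \Diamond \Box p \lor (p \lor (s \lor p)) is true.
      At a: \Diamond \Box p requires \Box p at some successor in {a, c, e}.
        \Box p holds at a, so \Diamond \Box p is true at a.

No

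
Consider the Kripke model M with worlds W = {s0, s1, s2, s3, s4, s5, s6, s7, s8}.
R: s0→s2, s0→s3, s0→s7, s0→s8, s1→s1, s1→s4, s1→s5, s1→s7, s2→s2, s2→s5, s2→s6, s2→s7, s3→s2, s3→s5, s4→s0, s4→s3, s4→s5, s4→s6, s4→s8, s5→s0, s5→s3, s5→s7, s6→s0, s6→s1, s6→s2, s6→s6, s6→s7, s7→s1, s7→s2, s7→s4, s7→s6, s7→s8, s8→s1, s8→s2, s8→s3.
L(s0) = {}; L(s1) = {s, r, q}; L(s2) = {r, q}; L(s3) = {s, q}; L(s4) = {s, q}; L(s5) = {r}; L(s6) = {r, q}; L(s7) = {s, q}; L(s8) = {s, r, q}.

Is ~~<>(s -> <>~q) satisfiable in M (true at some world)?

Yes

Recall that <>ψ holds at a world iff ψ holds at some accessible world.
Let φ = ~~<>(s -> <>~q). Evaluate φ at each world:
  s0 (successors {s2, s3, s7, s8}): φ is true.
  s1 (successors {s1, s4, s5, s7}): φ is true.
  s2 (successors {s2, s5, s6, s7}): φ is true.
  s3 (successors {s2, s5}): φ is true.
  s4 (successors {s0, s3, s5, s6, s8}): φ is true.
  s5 (successors {s0, s3, s7}): φ is true.
  s6 (successors {s0, s1, s2, s6, s7}): φ is true.
  s7 (successors {s1, s2, s4, s6, s8}): φ is true.
  s8 (successors {s1, s2, s3}): φ is true.
Detail at s0 (witness):
  At s0: ~<>(s -> <>~q) is false, so ~~<>(s -> <>~q) is true.
    At s0: <>(s -> <>~q) is true, so ~<>(s -> <>~q) is false.
      At s0: <>(s -> <>~q) requires s -> <>~q at some successor in {s2, s3, s7, s8}.
        s -> <>~q holds at s2, so <>(s -> <>~q) is true at s0.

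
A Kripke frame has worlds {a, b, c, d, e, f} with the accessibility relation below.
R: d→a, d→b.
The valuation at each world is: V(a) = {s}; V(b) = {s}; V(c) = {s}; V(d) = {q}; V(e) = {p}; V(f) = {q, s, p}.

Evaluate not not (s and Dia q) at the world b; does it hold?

At b: not (s and Dia q) is true, so not not (s and Dia q) is false.
  At b: s and Dia q is false, so not (s and Dia q) is true.
    At b: s is true, Dia q is false, so s and Dia q is false.
      At b: no accessible worlds, so Dia q is false.

No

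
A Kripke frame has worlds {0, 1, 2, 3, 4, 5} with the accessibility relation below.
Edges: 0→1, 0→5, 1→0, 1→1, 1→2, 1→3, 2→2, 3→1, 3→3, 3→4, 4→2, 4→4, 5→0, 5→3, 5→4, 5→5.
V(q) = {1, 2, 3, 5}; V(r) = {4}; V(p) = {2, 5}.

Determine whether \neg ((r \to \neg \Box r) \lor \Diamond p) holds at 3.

No

At 3: (r \to \neg \Box r) \lor \Diamond p is true, so \neg ((r \to \neg \Box r) \lor \Diamond p) is false.
  At 3: r \to \neg \Box r is true, \Diamond p is false, so (r \to \neg \Box r) \lor \Diamond p is true.
    At 3: r is false, \neg \Box r is true, so r \to \neg \Box r is true.
      At 3: \Box r is false, so \neg \Box r is true.
    At 3: \Diamond p requires p at some successor in {1, 3, 4}.
      At 1: p is false.
      At 3: p is false.
      At 4: p is false.
    So \Diamond p is false at 3.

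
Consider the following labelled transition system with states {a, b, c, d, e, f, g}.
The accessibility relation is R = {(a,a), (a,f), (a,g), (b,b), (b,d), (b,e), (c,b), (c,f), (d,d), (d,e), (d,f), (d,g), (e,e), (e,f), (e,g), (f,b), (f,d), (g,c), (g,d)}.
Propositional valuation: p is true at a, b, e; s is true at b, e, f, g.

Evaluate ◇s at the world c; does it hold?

At c: ◇s requires s at some successor in {b, f}.
  s holds at b, so ◇s is true at c.

Yes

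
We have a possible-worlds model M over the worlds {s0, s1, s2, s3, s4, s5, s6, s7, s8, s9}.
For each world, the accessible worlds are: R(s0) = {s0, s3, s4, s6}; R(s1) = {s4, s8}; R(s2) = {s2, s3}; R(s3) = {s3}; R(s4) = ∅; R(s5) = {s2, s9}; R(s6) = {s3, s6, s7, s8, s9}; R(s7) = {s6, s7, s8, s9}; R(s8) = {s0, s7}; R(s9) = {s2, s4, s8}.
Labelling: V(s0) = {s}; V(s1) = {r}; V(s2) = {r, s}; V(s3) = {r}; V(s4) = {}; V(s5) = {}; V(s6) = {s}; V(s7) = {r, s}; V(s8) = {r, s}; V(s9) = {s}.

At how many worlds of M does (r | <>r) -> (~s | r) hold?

7

Let φ = (r | <>r) -> (~s | r). Evaluate φ at each world:
  s0 (successors {s0, s3, s4, s6}): φ is false.
  s1 (successors {s4, s8}): φ is true.
  s2 (successors {s2, s3}): φ is true.
  s3 (successors {s3}): φ is true.
  s4 (successors ∅): φ is true.
  s5 (successors {s2, s9}): φ is true.
  s6 (successors {s3, s6, s7, s8, s9}): φ is false.
  s7 (successors {s6, s7, s8, s9}): φ is true.
  s8 (successors {s0, s7}): φ is true.
  s9 (successors {s2, s4, s8}): φ is false.
For instance, at s3:
  At s3: r | <>r is true, ~s | r is true, so (r | <>r) -> (~s | r) is true.
    At s3: r is true, <>r is true, so r | <>r is true.
      At s3: <>r requires r at some successor in {s3}.
        r holds at s3, so <>r is true at s3.
Satisfying worlds: {s1, s2, s3, s4, s5, s7, s8}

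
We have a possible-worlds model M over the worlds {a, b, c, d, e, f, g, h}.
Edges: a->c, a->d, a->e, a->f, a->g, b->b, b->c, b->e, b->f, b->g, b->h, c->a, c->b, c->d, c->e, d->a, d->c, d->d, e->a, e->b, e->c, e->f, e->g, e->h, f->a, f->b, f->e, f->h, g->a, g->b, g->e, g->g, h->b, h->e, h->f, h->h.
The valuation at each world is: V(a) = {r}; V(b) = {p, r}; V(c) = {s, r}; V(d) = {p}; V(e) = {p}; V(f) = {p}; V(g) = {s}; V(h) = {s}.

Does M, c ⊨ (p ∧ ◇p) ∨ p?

Recall that ◇ψ holds at a world iff ψ holds at some accessible world.
At c: p ∧ ◇p is false, p is false, so (p ∧ ◇p) ∨ p is false.
  At c: p is false, ◇p is true, so p ∧ ◇p is false.
    At c: ◇p requires p at some successor in {a, b, d, e}.
      p holds at b, so ◇p is true at c.

No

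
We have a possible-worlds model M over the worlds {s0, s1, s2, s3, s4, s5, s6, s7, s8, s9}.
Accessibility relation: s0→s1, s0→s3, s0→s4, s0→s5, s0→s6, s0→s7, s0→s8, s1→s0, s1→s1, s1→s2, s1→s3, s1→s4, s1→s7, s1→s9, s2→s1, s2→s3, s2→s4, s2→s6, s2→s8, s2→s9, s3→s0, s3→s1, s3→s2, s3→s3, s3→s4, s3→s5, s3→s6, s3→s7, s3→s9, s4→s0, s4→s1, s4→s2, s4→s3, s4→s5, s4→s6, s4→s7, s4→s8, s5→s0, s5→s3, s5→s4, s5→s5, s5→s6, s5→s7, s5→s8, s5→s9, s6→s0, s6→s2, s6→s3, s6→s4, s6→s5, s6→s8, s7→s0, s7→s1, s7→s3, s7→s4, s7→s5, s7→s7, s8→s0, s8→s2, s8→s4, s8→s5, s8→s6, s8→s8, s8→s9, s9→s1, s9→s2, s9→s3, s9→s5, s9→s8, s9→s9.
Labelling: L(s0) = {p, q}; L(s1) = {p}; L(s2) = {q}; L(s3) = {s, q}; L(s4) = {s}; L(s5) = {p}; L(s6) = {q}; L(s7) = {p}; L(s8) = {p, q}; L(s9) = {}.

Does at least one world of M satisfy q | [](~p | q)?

Let φ = q | [](~p | q). Evaluate φ at each world:
  s0 (successors {s1, s3, s4, s5, s6, s7, s8}): φ is true.
  s1 (successors {s0, s1, s2, s3, s4, s7, s9}): φ is false.
  s2 (successors {s1, s3, s4, s6, s8, s9}): φ is true.
  s3 (successors {s0, s1, s2, s3, s4, s5, s6, s7, s9}): φ is true.
  s4 (successors {s0, s1, s2, s3, s5, s6, s7, s8}): φ is false.
  s5 (successors {s0, s3, s4, s5, s6, s7, s8, s9}): φ is false.
  s6 (successors {s0, s2, s3, s4, s5, s8}): φ is true.
  s7 (successors {s0, s1, s3, s4, s5, s7}): φ is false.
  s8 (successors {s0, s2, s4, s5, s6, s8, s9}): φ is true.
  s9 (successors {s1, s2, s3, s5, s8, s9}): φ is false.
Detail at s0 (witness):
  At s0: q is true, [](~p | q) is false, so q | [](~p | q) is true.
    At s0: [](~p | q) requires ~p | q at every successor {s1, s3, s4, s5, s6, s7, s8}.
      ~p | q fails at s1, so [](~p | q) is false at s0.

Yes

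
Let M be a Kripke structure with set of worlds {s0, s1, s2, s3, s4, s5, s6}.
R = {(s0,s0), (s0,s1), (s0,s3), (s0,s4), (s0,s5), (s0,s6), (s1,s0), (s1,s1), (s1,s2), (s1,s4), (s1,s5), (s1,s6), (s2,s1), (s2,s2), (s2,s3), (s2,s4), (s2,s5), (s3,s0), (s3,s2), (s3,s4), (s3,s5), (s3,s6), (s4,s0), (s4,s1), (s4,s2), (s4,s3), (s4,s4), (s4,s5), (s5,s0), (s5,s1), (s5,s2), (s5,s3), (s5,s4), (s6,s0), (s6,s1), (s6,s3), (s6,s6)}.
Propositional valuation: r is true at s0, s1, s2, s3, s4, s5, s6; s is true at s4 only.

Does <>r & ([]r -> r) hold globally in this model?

Let φ = <>r & ([]r -> r). Evaluate φ at each world:
  s0 (successors {s0, s1, s3, s4, s5, s6}): φ is true.
  s1 (successors {s0, s1, s2, s4, s5, s6}): φ is true.
  s2 (successors {s1, s2, s3, s4, s5}): φ is true.
  s3 (successors {s0, s2, s4, s5, s6}): φ is true.
  s4 (successors {s0, s1, s2, s3, s4, s5}): φ is true.
  s5 (successors {s0, s1, s2, s3, s4}): φ is true.
  s6 (successors {s0, s1, s3, s6}): φ is true.
For instance, at s4:
  At s4: <>r is true, []r -> r is true, so <>r & ([]r -> r) is true.
    At s4: <>r requires r at some successor in {s0, s1, s2, s3, s4, s5}.
      r holds at s0, so <>r is true at s4.
    At s4: []r is true, r is true, so []r -> r is true.
      At s4: []r requires r at every successor {s0, s1, s2, s3, s4, s5}.
        At s0: r is true.
        At s1: r is true.
        At s2: r is true.
        At s3: r is true.
        At s4: r is true.
        At s5: r is true.
      So []r is true at s4.

Yes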